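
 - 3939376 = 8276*(-476 )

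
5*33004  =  165020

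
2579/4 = 644+3/4  =  644.75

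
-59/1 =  - 59=- 59.00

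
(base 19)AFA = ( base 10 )3905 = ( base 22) 81b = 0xf41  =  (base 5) 111110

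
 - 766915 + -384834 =  -  1151749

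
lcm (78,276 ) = 3588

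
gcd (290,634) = 2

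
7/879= 7/879 = 0.01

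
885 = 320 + 565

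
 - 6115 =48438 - 54553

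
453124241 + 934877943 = 1388002184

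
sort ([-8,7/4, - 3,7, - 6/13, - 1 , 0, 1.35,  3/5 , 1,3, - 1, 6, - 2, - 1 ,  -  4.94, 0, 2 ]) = [ - 8, - 4.94,  -  3, - 2, - 1, - 1, - 1, - 6/13 , 0,0 , 3/5, 1,1.35, 7/4, 2, 3,6,7 ]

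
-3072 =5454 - 8526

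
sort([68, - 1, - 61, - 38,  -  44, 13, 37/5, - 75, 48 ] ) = [-75, - 61,-44, - 38,  -  1, 37/5, 13 , 48, 68] 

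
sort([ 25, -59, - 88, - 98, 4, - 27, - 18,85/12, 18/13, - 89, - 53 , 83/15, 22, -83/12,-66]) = [ - 98, - 89,  -  88, - 66, - 59,  -  53, - 27,-18 ,- 83/12,18/13, 4, 83/15  ,  85/12,  22, 25]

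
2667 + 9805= 12472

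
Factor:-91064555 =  - 5^1*233^1*78167^1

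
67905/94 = 722+37/94 = 722.39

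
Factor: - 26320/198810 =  - 56/423 = -2^3  *  3^( - 2 )  *  7^1 * 47^( - 1)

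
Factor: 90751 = 151^1 * 601^1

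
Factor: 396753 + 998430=1395183 = 3^1*465061^1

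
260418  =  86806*3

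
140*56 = 7840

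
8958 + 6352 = 15310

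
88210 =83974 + 4236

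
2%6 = 2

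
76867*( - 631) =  - 48503077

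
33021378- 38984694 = -5963316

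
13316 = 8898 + 4418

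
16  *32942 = 527072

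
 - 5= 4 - 9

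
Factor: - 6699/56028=  -  2^( - 2)*11^1*23^( - 1 ) = - 11/92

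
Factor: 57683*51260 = 2^2*5^1 *11^1*37^1*233^1 * 1559^1 = 2956830580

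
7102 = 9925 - 2823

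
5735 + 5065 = 10800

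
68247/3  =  22749 =22749.00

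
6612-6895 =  - 283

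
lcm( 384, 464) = 11136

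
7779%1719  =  903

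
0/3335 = 0 = 0.00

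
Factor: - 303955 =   -  5^1*31^1 * 37^1*53^1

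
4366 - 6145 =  - 1779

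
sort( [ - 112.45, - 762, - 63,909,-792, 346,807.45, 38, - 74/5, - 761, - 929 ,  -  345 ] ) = [  -  929, -792 , - 762, - 761, - 345 ,- 112.45, - 63, - 74/5, 38, 346, 807.45,909]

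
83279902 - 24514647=58765255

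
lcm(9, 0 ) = 0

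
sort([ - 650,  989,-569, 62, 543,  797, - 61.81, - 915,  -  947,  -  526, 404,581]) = [  -  947, - 915,  -  650, - 569, - 526, - 61.81,62,404, 543,581, 797, 989 ] 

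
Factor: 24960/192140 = 96/739 = 2^5*3^1*739^( - 1 )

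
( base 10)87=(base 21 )43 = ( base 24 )3f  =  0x57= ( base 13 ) 69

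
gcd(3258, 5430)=1086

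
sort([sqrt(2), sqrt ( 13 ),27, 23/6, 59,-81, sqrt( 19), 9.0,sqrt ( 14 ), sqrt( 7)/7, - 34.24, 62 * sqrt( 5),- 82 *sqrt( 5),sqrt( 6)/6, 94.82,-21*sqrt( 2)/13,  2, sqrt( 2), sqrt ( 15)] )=[-82*sqrt(5), - 81, - 34.24,- 21*sqrt( 2)/13, sqrt( 7)/7,sqrt( 6)/6, sqrt( 2 ), sqrt( 2),  2, sqrt( 13), sqrt( 14), 23/6,sqrt( 15), sqrt( 19 ),9.0,27, 59,94.82, 62*sqrt(5)]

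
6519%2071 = 306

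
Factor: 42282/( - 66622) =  - 3^6*29^1*33311^ ( - 1 ) = - 21141/33311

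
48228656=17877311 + 30351345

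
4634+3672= 8306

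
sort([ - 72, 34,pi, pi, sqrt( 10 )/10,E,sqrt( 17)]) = [ - 72, sqrt ( 10 )/10, E, pi,pi, sqrt( 17 ),34 ]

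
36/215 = 36/215=0.17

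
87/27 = 29/9 = 3.22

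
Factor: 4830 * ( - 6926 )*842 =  - 28167072360 = - 2^3*3^1*5^1*7^1*23^1*421^1*3463^1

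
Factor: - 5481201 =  - 3^1 * 11^1*163^1*1019^1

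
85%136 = 85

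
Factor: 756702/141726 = 126117/23621 =3^6*13^(-1 )*23^ (-1) * 79^(- 1) * 173^1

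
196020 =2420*81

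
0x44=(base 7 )125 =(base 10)68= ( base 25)2I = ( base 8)104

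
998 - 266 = 732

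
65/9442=65/9442  =  0.01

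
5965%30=25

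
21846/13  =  21846/13= 1680.46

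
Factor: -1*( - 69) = 3^1*23^1 = 69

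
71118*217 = 15432606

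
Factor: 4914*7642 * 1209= 2^2*3^4 * 7^1  *13^2*31^1*3821^1  =  45401320692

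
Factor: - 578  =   - 2^1*17^2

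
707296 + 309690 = 1016986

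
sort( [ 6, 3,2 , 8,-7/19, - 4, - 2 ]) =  [ - 4, - 2, -7/19, 2,  3,6,8 ] 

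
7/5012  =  1/716 = 0.00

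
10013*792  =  7930296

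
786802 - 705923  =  80879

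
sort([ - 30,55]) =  [ - 30, 55] 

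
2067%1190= 877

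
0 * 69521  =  0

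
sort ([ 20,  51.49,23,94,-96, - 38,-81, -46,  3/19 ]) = [ - 96 , - 81, - 46, - 38,3/19 , 20,23, 51.49,94]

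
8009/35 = 228 + 29/35 = 228.83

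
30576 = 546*56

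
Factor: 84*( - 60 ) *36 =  - 2^6*3^4 *5^1*7^1 = - 181440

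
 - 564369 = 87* ( - 6487 ) 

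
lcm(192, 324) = 5184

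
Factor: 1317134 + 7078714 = 8395848 = 2^3 * 3^2 * 29^1*4021^1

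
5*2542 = 12710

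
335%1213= 335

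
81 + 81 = 162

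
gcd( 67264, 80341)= 1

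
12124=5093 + 7031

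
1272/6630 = 212/1105 = 0.19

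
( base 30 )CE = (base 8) 566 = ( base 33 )bb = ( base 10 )374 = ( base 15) 19e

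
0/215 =0=   0.00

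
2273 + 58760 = 61033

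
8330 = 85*98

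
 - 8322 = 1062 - 9384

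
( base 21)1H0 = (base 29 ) RF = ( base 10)798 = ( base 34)NG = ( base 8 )1436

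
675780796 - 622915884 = 52864912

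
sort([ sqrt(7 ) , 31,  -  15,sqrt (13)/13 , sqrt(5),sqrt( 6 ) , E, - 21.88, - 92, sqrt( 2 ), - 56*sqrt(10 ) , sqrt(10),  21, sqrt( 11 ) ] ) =[ - 56 * sqrt( 10 ) ,-92,-21.88,-15,sqrt(13 )/13, sqrt (2) , sqrt(5),  sqrt ( 6 ),sqrt(7) , E,  sqrt(10 ) , sqrt(11), 21,31]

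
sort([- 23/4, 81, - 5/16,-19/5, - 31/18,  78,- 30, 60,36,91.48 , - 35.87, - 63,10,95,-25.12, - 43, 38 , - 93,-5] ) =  [ - 93,-63,-43, - 35.87,-30, - 25.12, - 23/4, - 5, - 19/5, - 31/18, -5/16,10,36, 38,  60, 78 , 81,91.48,95] 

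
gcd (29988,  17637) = 3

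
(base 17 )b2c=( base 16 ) c99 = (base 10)3225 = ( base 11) 2472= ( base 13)1611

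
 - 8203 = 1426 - 9629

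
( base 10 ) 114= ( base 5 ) 424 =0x72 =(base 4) 1302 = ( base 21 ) 59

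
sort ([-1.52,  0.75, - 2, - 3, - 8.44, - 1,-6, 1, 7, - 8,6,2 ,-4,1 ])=[ - 8.44,  -  8,-6,-4,- 3,-2, -1.52, - 1,0.75,1 , 1,2,6,7] 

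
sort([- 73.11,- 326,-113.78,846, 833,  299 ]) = [-326,-113.78,- 73.11,299, 833,846]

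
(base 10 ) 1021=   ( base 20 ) 2b1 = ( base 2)1111111101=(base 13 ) 607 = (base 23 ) 1L9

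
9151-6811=2340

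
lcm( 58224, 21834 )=174672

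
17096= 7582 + 9514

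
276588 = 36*7683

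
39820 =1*39820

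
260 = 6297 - 6037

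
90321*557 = 50308797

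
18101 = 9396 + 8705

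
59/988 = 59/988 = 0.06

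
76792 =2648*29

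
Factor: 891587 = 891587^1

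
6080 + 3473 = 9553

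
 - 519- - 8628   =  8109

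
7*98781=691467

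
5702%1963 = 1776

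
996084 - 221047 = 775037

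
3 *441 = 1323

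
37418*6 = 224508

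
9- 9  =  0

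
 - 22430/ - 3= 22430/3= 7476.67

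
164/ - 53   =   -4 +48/53 = - 3.09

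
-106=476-582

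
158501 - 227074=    - 68573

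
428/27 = 15+23/27 = 15.85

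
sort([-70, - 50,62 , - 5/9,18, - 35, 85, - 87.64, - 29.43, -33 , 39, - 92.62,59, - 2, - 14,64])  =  [-92.62, - 87.64, - 70, - 50, - 35, - 33, - 29.43,-14,- 2 , - 5/9,18,39,59,62, 64,85 ]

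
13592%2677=207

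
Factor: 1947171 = 3^1 * 311^1*2087^1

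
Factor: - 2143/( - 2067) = 3^( - 1)*13^(-1 )*53^( - 1)*2143^1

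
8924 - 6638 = 2286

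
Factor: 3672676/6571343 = 2^2*7^1*29^1*331^( - 1 )*4523^1*19853^( - 1)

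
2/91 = 2/91 = 0.02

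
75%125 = 75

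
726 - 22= 704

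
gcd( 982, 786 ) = 2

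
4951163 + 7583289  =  12534452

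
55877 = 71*787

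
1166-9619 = - 8453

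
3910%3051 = 859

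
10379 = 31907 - 21528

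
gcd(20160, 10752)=1344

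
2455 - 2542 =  - 87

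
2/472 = 1/236 = 0.00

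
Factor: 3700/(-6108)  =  - 925/1527 = - 3^(- 1) * 5^2*37^1*509^( - 1)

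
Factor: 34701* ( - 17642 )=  - 2^1*3^1*43^1*269^1*8821^1 = - 612195042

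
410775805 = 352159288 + 58616517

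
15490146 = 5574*2779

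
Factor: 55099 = 11^1 * 5009^1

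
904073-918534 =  - 14461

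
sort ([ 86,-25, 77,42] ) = [-25 , 42,77, 86 ] 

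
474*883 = 418542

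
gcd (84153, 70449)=3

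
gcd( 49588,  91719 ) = 1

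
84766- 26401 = 58365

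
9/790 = 9/790 = 0.01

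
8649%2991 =2667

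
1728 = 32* 54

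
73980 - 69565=4415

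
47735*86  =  4105210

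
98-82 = 16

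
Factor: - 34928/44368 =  - 37^1 * 47^ ( - 1) = - 37/47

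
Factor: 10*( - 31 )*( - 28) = 8680 = 2^3 * 5^1*7^1*31^1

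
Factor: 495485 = 5^1*41^1 * 2417^1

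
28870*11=317570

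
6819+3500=10319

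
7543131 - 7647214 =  - 104083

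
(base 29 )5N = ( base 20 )88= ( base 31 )5d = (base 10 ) 168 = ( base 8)250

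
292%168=124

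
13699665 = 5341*2565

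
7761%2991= 1779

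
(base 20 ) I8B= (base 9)11100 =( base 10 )7371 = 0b1110011001011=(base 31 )7ko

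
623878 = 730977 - 107099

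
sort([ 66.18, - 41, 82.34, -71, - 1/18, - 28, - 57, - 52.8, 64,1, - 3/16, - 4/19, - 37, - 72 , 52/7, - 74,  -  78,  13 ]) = [ - 78, - 74, - 72, - 71,-57, - 52.8, - 41, - 37, - 28, - 4/19,-3/16, - 1/18, 1, 52/7,  13, 64,66.18, 82.34]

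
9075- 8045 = 1030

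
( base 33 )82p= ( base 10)8803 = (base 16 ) 2263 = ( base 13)4012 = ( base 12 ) 5117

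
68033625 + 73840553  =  141874178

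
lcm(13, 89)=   1157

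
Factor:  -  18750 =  - 2^1*3^1*5^5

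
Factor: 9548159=9548159^1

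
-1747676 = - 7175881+5428205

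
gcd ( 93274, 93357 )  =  1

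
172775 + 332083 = 504858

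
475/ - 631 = -475/631  =  -0.75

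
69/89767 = 69/89767 = 0.00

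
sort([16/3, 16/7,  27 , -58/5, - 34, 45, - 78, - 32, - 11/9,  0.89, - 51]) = [ - 78,-51, - 34, - 32, - 58/5, - 11/9,  0.89,16/7, 16/3,  27, 45]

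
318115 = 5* 63623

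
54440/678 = 27220/339  =  80.29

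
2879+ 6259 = 9138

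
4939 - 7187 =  - 2248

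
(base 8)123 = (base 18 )4b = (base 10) 83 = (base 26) 35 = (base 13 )65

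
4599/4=1149 + 3/4 =1149.75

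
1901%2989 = 1901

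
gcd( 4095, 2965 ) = 5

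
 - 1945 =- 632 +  - 1313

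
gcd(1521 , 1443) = 39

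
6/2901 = 2/967=0.00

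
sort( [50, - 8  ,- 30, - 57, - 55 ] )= [ - 57, - 55, - 30 , - 8,50 ]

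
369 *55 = 20295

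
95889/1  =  95889 = 95889.00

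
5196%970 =346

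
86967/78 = 28989/26 = 1114.96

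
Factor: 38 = 2^1 *19^1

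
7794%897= 618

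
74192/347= 213+281/347 = 213.81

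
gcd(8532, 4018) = 2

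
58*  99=5742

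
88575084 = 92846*954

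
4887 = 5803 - 916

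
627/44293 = 627/44293 =0.01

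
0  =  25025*0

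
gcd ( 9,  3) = 3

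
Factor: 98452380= 2^2 * 3^1*5^1 *13^1*113^1*1117^1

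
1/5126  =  1/5126 = 0.00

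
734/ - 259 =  - 734/259 = - 2.83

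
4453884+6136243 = 10590127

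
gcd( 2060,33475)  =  515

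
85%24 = 13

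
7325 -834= 6491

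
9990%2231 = 1066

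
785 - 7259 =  - 6474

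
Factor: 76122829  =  76122829^1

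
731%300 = 131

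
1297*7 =9079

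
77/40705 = 11/5815 = 0.00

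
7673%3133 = 1407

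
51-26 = 25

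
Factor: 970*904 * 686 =2^5*5^1*7^3*97^1 * 113^1 = 601539680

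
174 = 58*3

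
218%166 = 52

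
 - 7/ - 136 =7/136 = 0.05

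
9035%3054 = 2927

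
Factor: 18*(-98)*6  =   - 2^3*3^3 * 7^2 =- 10584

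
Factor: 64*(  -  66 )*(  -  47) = 198528 = 2^7*3^1*11^1*47^1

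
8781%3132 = 2517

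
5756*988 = 5686928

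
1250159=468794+781365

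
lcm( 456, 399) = 3192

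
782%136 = 102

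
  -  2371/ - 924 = 2 + 523/924 = 2.57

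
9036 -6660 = 2376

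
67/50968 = 67/50968 = 0.00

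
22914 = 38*603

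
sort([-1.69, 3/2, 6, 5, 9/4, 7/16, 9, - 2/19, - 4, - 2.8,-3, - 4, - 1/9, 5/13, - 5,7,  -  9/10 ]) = [ - 5,  -  4,- 4,-3, - 2.8 ,-1.69, - 9/10,-1/9, -2/19,5/13 , 7/16, 3/2,9/4, 5, 6, 7,9 ] 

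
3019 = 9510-6491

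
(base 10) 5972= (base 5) 142342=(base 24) A8K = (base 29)72r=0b1011101010100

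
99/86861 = 99/86861 = 0.00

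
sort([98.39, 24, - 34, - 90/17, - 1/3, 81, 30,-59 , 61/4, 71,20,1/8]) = [ - 59,-34, - 90/17, - 1/3, 1/8, 61/4, 20, 24, 30, 71, 81, 98.39 ] 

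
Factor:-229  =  - 229^1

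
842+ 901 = 1743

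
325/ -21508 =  -325/21508 = -0.02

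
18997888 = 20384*932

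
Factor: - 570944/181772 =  - 2^4*11^1*29^( - 1) * 811^1*1567^( - 1) = -142736/45443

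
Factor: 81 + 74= 155 = 5^1*31^1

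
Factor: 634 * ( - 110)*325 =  - 22665500 = -2^2*5^3*11^1*13^1*317^1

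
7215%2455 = 2305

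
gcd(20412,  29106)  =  378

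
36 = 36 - 0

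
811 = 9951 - 9140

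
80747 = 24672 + 56075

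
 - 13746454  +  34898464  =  21152010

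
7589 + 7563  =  15152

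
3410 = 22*155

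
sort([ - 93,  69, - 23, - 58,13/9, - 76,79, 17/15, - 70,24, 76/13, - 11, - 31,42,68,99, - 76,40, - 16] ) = [ - 93, - 76, - 76,-70, - 58, - 31, - 23, - 16, - 11,17/15,13/9 , 76/13, 24,40,  42, 68,69,79, 99]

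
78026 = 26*3001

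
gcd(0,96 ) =96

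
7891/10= 789 + 1/10 = 789.10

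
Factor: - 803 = - 11^1*73^1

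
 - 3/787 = -3/787 = - 0.00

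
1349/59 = 1349/59 = 22.86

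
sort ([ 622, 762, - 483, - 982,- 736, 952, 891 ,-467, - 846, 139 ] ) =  [ -982,-846,  -  736, - 483,  -  467 , 139, 622,762, 891,952] 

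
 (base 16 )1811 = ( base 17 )1457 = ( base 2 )1100000010001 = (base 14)2361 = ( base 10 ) 6161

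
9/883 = 9/883=0.01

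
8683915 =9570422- 886507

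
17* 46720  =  794240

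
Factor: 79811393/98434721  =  7^(- 1 )*11^(-1)*29^1*1278373^( -1 )*2752117^1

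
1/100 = 1/100 = 0.01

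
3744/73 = 3744/73 = 51.29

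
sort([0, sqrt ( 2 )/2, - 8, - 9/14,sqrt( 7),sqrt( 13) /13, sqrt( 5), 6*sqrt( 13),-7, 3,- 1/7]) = [ - 8,-7 ,  -  9/14, - 1/7, 0 , sqrt(13)/13, sqrt ( 2)/2,sqrt(5),sqrt (7 ),  3, 6*sqrt( 13) ]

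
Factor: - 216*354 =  - 2^4*3^4*59^1 = - 76464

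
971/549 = 971/549 = 1.77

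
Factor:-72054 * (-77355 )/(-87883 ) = - 5573737170/87883 = -2^1*3^6 * 5^1*23^ ( - 1 )*191^1*3821^ ( - 1)*4003^1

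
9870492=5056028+4814464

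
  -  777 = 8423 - 9200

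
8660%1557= 875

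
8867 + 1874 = 10741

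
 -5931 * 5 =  - 29655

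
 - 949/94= - 11+85/94 = - 10.10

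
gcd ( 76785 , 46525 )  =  5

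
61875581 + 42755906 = 104631487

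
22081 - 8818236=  - 8796155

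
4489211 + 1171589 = 5660800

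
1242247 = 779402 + 462845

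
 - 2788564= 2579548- 5368112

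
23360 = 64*365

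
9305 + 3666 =12971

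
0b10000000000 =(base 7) 2662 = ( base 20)2B4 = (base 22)22C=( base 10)1024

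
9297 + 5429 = 14726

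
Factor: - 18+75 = 3^1 *19^1=57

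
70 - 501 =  - 431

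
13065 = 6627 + 6438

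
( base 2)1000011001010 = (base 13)1c58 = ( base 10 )4298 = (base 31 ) 4ek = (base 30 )4n8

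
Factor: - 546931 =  - 7^1*11^1*7103^1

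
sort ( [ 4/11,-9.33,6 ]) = [ - 9.33, 4/11 , 6]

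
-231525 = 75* (-3087)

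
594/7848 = 33/436= 0.08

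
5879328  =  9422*624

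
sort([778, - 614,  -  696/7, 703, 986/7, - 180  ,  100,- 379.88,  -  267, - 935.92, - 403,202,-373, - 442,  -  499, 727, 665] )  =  [ -935.92, - 614, - 499,- 442,- 403, - 379.88, -373, - 267, - 180, - 696/7, 100,986/7, 202, 665, 703,727,  778]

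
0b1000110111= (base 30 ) ir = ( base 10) 567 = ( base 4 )20313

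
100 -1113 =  - 1013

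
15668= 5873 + 9795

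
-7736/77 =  - 7736/77=- 100.47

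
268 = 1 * 268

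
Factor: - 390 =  - 2^1*3^1*5^1*13^1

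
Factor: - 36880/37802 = -40/41 = -2^3 * 5^1 * 41^(  -  1) 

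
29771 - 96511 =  - 66740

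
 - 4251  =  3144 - 7395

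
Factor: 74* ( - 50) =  - 3700 = - 2^2 * 5^2*37^1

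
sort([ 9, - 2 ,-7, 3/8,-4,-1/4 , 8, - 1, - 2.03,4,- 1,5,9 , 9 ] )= [ - 7 , - 4, - 2.03,-2,-1 ,-1,  -  1/4, 3/8, 4,5,  8 , 9 , 9,9]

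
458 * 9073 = 4155434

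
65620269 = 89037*737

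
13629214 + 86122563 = 99751777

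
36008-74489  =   - 38481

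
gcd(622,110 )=2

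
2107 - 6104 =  - 3997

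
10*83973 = 839730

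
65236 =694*94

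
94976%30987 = 2015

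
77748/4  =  19437 = 19437.00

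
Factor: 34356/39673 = 84/97 = 2^2*3^1*  7^1*97^( - 1)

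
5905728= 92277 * 64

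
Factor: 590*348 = 2^3 * 3^1*5^1*29^1*59^1 = 205320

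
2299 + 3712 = 6011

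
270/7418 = 135/3709 = 0.04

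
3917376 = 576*6801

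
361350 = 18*20075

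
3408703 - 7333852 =  -  3925149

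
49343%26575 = 22768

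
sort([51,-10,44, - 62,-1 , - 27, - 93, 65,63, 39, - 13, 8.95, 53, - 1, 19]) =[ - 93, - 62 , - 27, - 13 , - 10, - 1, - 1,8.95,19,39,44, 51,53, 63, 65]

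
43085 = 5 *8617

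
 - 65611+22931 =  - 42680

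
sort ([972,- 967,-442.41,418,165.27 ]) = [ - 967, - 442.41 , 165.27,418 , 972] 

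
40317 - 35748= 4569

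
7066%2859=1348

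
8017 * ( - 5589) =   -  44807013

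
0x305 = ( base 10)773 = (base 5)11043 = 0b1100000101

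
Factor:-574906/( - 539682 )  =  457/429 = 3^( - 1)*11^(-1 )*13^(-1)*457^1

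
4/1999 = 4/1999 = 0.00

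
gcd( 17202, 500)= 2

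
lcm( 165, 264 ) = 1320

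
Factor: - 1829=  - 31^1*59^1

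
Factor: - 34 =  - 2^1*17^1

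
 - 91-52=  - 143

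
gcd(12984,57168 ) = 24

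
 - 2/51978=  -1/25989  =  -0.00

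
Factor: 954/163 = 2^1 *3^2*53^1*163^( - 1) 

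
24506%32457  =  24506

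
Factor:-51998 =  - 2^1*25999^1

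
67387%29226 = 8935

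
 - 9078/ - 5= 9078/5 = 1815.60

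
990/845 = 1+29/169 = 1.17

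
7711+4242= 11953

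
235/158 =1 + 77/158 = 1.49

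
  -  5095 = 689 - 5784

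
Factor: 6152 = 2^3* 769^1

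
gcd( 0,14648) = 14648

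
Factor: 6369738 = 2^1 * 3^1*1061623^1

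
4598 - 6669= -2071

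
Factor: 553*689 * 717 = 3^1*7^1*13^1*53^1*79^1*239^1 = 273189189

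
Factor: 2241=3^3* 83^1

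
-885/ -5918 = 885/5918=0.15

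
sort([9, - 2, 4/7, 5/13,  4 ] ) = [ - 2, 5/13,4/7, 4, 9]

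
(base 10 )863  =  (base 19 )278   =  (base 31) rq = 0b1101011111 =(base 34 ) pd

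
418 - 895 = - 477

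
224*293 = 65632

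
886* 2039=1806554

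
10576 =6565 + 4011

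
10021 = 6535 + 3486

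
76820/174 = 441 + 43/87 = 441.49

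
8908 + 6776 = 15684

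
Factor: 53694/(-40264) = -26847/20132 = - 2^(-2 ) * 3^2*7^(-1)*19^1 * 157^1 * 719^( - 1)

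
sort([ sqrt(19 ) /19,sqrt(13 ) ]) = [ sqrt(19 ) /19,sqrt ( 13)]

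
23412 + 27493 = 50905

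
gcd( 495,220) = 55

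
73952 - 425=73527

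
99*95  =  9405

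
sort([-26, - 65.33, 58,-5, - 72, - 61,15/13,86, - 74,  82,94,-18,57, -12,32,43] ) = [ - 74,  -  72, - 65.33, -61, - 26, - 18, - 12, - 5,15/13, 32, 43,57,58, 82, 86 , 94]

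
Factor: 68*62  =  4216= 2^3*17^1*31^1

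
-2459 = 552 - 3011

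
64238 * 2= 128476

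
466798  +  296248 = 763046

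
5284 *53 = 280052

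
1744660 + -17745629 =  - 16000969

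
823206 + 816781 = 1639987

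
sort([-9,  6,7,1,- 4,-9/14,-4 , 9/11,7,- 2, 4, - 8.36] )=[ - 9, - 8.36, - 4 , - 4, - 2, -9/14,9/11,1, 4, 6, 7, 7]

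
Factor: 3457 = 3457^1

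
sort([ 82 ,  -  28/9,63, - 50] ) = [ - 50 ,-28/9,63, 82]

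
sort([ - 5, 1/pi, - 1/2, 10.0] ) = [ - 5, - 1/2, 1/pi, 10.0 ] 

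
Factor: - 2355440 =- 2^4*5^1 *29443^1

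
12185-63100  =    -  50915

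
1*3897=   3897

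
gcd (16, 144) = 16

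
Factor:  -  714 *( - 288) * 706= 145176192= 2^7*3^3*7^1*17^1*353^1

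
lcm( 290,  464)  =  2320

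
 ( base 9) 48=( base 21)22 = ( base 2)101100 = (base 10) 44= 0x2C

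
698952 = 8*87369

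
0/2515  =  0 = 0.00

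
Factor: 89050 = 2^1*5^2 * 13^1*137^1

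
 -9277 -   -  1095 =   -  8182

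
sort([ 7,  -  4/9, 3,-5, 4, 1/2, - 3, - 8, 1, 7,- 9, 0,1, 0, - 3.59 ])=[-9, - 8,  -  5, - 3.59,-3,  -  4/9,0, 0,1/2,1, 1 , 3,4,7, 7]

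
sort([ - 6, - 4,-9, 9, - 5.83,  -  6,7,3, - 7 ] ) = [ - 9,-7, - 6, - 6, - 5.83,-4, 3,7, 9]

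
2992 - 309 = 2683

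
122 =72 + 50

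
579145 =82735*7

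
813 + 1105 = 1918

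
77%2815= 77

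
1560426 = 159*9814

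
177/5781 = 59/1927 = 0.03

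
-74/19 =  - 4 + 2/19 = - 3.89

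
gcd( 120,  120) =120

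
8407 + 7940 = 16347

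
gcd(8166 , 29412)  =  6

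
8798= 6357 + 2441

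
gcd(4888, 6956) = 188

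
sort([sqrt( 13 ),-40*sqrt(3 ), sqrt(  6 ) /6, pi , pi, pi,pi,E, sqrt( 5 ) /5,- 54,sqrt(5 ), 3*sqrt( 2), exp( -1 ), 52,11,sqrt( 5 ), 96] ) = [-40*sqrt(3 ), - 54,exp( - 1 ), sqrt ( 6 ) /6,sqrt( 5 ) /5 , sqrt ( 5 ), sqrt(5 ),E, pi, pi, pi , pi, sqrt( 13 ) , 3*sqrt( 2 ),11,  52,96]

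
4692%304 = 132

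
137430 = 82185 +55245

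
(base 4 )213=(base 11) 36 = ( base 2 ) 100111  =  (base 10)39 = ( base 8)47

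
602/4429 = 14/103 = 0.14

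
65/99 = 65/99 = 0.66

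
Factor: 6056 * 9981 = 60444936 = 2^3* 3^2*757^1*1109^1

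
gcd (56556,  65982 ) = 9426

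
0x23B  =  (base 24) nj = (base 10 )571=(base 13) 34C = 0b1000111011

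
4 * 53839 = 215356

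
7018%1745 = 38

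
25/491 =25/491  =  0.05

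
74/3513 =74/3513 = 0.02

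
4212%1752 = 708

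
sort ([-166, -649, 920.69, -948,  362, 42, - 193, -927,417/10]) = [-948, -927, - 649, - 193,-166, 417/10, 42, 362, 920.69 ] 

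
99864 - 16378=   83486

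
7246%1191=100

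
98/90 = 1+4/45 = 1.09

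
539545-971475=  - 431930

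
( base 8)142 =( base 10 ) 98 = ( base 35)2S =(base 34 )2U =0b1100010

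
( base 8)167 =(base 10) 119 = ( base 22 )59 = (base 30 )3t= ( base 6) 315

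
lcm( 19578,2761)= 215358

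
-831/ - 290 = 2  +  251/290 = 2.87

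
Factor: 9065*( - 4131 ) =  - 3^5*5^1 * 7^2*17^1* 37^1 = - 37447515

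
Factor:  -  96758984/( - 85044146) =2^2*7^1*11^( - 1)* 491^ ( - 1 )*7873^( - 1 )*1727839^1 = 48379492/42522073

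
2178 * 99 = 215622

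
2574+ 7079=9653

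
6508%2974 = 560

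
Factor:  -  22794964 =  - 2^2*5698741^1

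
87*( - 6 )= - 522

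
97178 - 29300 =67878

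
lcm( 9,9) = 9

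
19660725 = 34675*567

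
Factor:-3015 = -3^2*5^1*67^1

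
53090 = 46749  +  6341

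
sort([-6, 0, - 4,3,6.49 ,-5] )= [-6,-5,-4,  0,  3 , 6.49 ]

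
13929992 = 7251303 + 6678689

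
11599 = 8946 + 2653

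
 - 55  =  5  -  60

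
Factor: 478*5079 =2^1*3^1*239^1*1693^1 = 2427762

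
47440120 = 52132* 910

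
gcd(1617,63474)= 3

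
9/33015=3/11005 = 0.00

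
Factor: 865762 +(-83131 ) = 782631 = 3^2*86959^1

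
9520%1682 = 1110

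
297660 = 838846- 541186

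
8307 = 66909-58602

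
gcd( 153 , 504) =9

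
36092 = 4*9023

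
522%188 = 146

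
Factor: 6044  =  2^2*1511^1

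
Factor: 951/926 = 2^( - 1 )*3^1*317^1*463^ ( - 1)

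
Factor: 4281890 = 2^1*5^1*353^1*1213^1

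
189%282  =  189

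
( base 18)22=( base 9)42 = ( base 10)38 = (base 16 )26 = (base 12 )32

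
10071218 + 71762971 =81834189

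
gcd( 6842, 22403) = 1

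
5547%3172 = 2375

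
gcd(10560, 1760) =1760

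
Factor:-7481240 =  - 2^3*5^1*13^1*14387^1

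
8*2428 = 19424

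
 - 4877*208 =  - 1014416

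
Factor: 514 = 2^1*257^1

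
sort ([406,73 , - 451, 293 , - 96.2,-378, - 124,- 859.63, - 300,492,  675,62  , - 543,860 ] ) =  [ - 859.63 , - 543,-451,-378,  -  300, - 124, - 96.2,  62, 73 , 293, 406 , 492, 675,860 ] 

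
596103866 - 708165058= - 112061192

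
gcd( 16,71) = 1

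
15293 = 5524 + 9769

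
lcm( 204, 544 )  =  1632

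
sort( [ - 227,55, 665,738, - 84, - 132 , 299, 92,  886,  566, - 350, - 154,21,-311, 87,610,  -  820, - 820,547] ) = [ - 820, - 820,- 350, - 311 , - 227,  -  154, - 132, - 84,21,55,87, 92,299, 547,566,610,665,738,  886]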